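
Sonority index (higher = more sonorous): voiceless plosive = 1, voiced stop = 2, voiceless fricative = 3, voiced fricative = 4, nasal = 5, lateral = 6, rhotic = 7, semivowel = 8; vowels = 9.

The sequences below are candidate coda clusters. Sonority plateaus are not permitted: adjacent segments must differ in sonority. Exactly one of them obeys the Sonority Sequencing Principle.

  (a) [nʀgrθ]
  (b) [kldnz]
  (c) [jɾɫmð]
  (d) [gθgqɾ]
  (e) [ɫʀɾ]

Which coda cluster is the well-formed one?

(a) sonority 5-7-2-7-3: ill-formed.
(b) sonority 1-6-2-5-4: ill-formed.
(c) sonority 8-7-6-5-4: well-formed.
(d) sonority 2-3-2-1-7: ill-formed.
(e) sonority 6-7-7: ill-formed.

c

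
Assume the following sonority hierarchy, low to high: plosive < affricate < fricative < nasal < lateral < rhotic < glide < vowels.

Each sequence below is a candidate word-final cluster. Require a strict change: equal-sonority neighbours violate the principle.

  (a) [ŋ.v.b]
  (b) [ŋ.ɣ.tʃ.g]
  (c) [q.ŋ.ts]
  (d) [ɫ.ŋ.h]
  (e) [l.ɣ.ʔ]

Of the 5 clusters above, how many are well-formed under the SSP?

(a) [ŋ.v.b]: profile 4-3-1 — obeys.
(b) [ŋ.ɣ.tʃ.g]: profile 4-3-2-1 — obeys.
(c) [q.ŋ.ts]: profile 1-4-2 — violates.
(d) [ɫ.ŋ.h]: profile 5-4-3 — obeys.
(e) [l.ɣ.ʔ]: profile 5-3-1 — obeys.

4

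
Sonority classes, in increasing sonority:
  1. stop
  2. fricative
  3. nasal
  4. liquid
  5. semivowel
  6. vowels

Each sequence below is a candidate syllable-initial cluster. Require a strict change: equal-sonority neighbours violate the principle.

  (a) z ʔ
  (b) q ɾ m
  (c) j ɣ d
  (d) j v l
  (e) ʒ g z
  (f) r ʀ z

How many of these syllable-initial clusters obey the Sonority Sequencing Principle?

0

(a) 2-1 → violates
(b) 1-4-3 → violates
(c) 5-2-1 → violates
(d) 5-2-4 → violates
(e) 2-1-2 → violates
(f) 4-4-2 → violates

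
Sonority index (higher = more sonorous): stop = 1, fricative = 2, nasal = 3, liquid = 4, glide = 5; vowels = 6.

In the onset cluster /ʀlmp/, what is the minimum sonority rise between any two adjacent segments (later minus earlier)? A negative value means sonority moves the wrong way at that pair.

-2

/ʀ/ is a liquid (sonority 4).
/l/ is a liquid (sonority 4).
/m/ is a nasal (sonority 3).
/p/ is a stop (sonority 1).
/ʀ/→/l/: change +0.
/l/→/m/: change -1.
/m/→/p/: change -2.
Minimum = -2.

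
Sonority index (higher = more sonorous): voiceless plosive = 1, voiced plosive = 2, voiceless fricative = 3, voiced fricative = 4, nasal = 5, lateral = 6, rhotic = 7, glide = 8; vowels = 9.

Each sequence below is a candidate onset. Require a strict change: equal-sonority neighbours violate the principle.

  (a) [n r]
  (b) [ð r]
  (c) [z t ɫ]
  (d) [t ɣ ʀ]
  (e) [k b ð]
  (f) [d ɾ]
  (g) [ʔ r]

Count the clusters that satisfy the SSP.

(a) sonority 5-7: well-formed.
(b) sonority 4-7: well-formed.
(c) sonority 4-1-6: ill-formed.
(d) sonority 1-4-7: well-formed.
(e) sonority 1-2-4: well-formed.
(f) sonority 2-7: well-formed.
(g) sonority 1-7: well-formed.

6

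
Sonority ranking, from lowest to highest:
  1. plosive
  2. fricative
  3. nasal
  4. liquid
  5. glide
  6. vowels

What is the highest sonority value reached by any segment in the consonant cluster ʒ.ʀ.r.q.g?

4

/ʒ/ — fricative, sonority 2.
/ʀ/ — liquid, sonority 4.
/r/ — liquid, sonority 4.
/q/ — plosive, sonority 1.
/g/ — plosive, sonority 1.
The maximum is 4.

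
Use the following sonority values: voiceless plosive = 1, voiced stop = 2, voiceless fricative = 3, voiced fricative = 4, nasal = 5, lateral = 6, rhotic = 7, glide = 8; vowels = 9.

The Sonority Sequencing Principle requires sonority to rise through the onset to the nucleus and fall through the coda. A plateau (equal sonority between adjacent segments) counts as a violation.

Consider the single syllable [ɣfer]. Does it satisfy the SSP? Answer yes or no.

no

Onset: /ɣ/ is a voiced fricative (sonority 4), /f/ is a voiceless fricative (sonority 3); then the nucleus /e/ (sonority 9).
Onset profile 4-3-9 — does not strictly rise throughout.
Coda: /r/ is a rhotic (sonority 7).
Coda profile 9-7 — falls from the nucleus.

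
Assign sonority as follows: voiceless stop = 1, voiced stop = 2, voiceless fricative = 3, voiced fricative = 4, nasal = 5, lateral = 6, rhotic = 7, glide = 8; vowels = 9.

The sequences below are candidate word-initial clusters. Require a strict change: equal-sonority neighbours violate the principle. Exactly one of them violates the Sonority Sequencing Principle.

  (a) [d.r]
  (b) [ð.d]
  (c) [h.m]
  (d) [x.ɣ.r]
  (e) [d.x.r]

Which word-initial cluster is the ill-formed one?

b

(a) sonority 2-7: well-formed.
(b) sonority 4-2: ill-formed.
(c) sonority 3-5: well-formed.
(d) sonority 3-4-7: well-formed.
(e) sonority 2-3-7: well-formed.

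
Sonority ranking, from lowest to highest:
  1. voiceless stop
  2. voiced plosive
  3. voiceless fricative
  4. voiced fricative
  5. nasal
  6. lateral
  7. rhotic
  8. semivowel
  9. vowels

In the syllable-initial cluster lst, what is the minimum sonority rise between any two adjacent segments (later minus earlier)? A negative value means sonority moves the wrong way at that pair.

/l/ — lateral, sonority 6.
/s/ — voiceless fricative, sonority 3.
/t/ — voiceless stop, sonority 1.
/l/→/s/: change -3.
/s/→/t/: change -2.
Minimum = -3.

-3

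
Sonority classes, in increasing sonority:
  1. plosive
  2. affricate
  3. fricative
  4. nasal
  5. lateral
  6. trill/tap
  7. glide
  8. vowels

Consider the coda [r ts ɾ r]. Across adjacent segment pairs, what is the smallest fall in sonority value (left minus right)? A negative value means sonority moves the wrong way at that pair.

-4

/r/ is a trill/tap (sonority 6).
/ts/ is an affricate (sonority 2).
/ɾ/ is a trill/tap (sonority 6).
/r/ is a trill/tap (sonority 6).
/r/→/ts/: change +4.
/ts/→/ɾ/: change -4.
/ɾ/→/r/: change +0.
Minimum = -4.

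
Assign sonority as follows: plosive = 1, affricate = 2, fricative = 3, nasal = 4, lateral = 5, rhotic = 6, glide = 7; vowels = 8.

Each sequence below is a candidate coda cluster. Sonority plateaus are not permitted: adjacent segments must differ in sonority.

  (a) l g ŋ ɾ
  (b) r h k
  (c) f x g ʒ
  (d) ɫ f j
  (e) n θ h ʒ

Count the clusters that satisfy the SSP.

(a) sonority 5-1-4-6: ill-formed.
(b) sonority 6-3-1: well-formed.
(c) sonority 3-3-1-3: ill-formed.
(d) sonority 5-3-7: ill-formed.
(e) sonority 4-3-3-3: ill-formed.

1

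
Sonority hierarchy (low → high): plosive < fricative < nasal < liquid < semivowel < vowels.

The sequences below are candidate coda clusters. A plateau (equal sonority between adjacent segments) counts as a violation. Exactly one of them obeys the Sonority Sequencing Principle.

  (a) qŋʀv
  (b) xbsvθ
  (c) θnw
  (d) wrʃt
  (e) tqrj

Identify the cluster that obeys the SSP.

(a) 1-3-4-2 → violates
(b) 2-1-2-2-2 → violates
(c) 2-3-5 → violates
(d) 5-4-2-1 → obeys
(e) 1-1-4-5 → violates

d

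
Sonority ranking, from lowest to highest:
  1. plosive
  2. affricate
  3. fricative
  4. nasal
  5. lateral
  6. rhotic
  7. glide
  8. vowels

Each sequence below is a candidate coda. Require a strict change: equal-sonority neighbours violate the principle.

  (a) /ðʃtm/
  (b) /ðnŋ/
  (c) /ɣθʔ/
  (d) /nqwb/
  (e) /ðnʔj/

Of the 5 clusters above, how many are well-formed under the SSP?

(a) sonority 3-3-1-4: ill-formed.
(b) sonority 3-4-4: ill-formed.
(c) sonority 3-3-1: ill-formed.
(d) sonority 4-1-7-1: ill-formed.
(e) sonority 3-4-1-7: ill-formed.

0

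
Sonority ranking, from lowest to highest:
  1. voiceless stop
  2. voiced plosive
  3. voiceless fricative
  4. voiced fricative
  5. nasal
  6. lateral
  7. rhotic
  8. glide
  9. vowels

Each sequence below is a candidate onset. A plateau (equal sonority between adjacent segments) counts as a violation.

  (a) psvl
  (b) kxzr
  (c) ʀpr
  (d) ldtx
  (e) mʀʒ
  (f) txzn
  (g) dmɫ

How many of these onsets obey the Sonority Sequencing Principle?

4

(a) psvl: profile 1-3-4-6 — obeys.
(b) kxzr: profile 1-3-4-7 — obeys.
(c) ʀpr: profile 7-1-7 — violates.
(d) ldtx: profile 6-2-1-3 — violates.
(e) mʀʒ: profile 5-7-4 — violates.
(f) txzn: profile 1-3-4-5 — obeys.
(g) dmɫ: profile 2-5-6 — obeys.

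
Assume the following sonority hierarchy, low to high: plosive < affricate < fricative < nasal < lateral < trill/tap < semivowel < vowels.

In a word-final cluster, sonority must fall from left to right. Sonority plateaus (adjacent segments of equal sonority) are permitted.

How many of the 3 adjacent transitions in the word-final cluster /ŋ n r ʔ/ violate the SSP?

1

/ŋ/ is a nasal (sonority 4).
/n/ is a nasal (sonority 4).
/r/ is a trill/tap (sonority 6).
/ʔ/ is a plosive (sonority 1).
/ŋ/→/n/: 4→4 (plateau, allowed) — ok.
/n/→/r/: 4→6 (does not fall) — violation.
/r/→/ʔ/: 6→1 (falls) — ok.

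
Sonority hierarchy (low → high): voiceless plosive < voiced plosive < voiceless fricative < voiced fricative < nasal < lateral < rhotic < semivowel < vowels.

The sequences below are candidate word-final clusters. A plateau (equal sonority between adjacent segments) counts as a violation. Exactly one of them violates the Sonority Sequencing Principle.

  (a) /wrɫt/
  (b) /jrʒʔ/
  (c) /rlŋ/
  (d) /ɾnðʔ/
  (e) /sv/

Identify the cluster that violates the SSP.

e

(a) /wrɫt/: profile 8-7-6-1 — obeys.
(b) /jrʒʔ/: profile 8-7-4-1 — obeys.
(c) /rlŋ/: profile 7-6-5 — obeys.
(d) /ɾnðʔ/: profile 7-5-4-1 — obeys.
(e) /sv/: profile 3-4 — violates.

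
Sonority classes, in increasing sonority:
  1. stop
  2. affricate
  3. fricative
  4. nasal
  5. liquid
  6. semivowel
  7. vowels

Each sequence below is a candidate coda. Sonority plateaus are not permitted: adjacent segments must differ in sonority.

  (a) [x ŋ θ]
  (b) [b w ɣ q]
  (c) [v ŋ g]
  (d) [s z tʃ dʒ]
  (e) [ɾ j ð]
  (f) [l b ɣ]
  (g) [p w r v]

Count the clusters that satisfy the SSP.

0

(a) [x ŋ θ]: profile 3-4-3 — violates.
(b) [b w ɣ q]: profile 1-6-3-1 — violates.
(c) [v ŋ g]: profile 3-4-1 — violates.
(d) [s z tʃ dʒ]: profile 3-3-2-2 — violates.
(e) [ɾ j ð]: profile 5-6-3 — violates.
(f) [l b ɣ]: profile 5-1-3 — violates.
(g) [p w r v]: profile 1-6-5-3 — violates.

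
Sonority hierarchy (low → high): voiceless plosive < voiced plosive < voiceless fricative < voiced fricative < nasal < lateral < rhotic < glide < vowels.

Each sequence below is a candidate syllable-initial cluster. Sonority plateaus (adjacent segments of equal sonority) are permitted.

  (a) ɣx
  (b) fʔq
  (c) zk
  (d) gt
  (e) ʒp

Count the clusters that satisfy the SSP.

0

(a) sonority 4-3: ill-formed.
(b) sonority 3-1-1: ill-formed.
(c) sonority 4-1: ill-formed.
(d) sonority 2-1: ill-formed.
(e) sonority 4-1: ill-formed.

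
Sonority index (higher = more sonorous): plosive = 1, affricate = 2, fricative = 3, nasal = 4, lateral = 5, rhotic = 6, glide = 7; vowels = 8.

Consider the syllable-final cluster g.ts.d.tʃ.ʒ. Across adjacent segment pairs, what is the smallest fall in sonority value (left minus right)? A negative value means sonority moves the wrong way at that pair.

-1

/g/: plosive = 1.
/ts/: affricate = 2.
/d/: plosive = 1.
/tʃ/: affricate = 2.
/ʒ/: fricative = 3.
/g/→/ts/: change -1.
/ts/→/d/: change +1.
/d/→/tʃ/: change -1.
/tʃ/→/ʒ/: change -1.
Minimum = -1.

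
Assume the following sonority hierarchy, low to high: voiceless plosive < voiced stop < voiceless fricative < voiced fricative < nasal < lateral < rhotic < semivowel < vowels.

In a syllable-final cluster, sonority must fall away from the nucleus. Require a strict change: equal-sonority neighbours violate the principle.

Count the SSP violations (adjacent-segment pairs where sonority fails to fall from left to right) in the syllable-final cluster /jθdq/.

/j/ is a semivowel (sonority 8).
/θ/ is a voiceless fricative (sonority 3).
/d/ is a voiced stop (sonority 2).
/q/ is a voiceless plosive (sonority 1).
/j/→/θ/: 8→3 (falls) — ok.
/θ/→/d/: 3→2 (falls) — ok.
/d/→/q/: 2→1 (falls) — ok.

0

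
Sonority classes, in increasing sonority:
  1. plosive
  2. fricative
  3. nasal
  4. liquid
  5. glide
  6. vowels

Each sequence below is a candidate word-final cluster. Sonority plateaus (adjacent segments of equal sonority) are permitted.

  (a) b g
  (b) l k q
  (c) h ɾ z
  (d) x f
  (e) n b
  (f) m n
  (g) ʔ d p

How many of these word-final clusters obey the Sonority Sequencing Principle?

6

(a) 1-1 → obeys
(b) 4-1-1 → obeys
(c) 2-4-2 → violates
(d) 2-2 → obeys
(e) 3-1 → obeys
(f) 3-3 → obeys
(g) 1-1-1 → obeys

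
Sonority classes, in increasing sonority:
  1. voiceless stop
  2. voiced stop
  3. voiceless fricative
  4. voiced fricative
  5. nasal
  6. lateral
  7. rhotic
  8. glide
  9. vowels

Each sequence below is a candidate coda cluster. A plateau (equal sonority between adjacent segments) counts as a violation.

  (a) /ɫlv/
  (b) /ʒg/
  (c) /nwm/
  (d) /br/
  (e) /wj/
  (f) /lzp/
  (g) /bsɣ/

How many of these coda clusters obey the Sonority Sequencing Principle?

(a) /ɫlv/: profile 6-6-4 — violates.
(b) /ʒg/: profile 4-2 — obeys.
(c) /nwm/: profile 5-8-5 — violates.
(d) /br/: profile 2-7 — violates.
(e) /wj/: profile 8-8 — violates.
(f) /lzp/: profile 6-4-1 — obeys.
(g) /bsɣ/: profile 2-3-4 — violates.

2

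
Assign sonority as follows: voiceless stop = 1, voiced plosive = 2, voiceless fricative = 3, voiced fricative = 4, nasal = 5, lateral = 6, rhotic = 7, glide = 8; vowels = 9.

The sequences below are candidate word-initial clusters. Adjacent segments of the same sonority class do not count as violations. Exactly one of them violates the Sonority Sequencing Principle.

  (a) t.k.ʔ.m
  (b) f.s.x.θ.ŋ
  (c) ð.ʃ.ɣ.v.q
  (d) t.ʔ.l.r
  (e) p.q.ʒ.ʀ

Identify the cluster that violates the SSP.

c

(a) t.k.ʔ.m: profile 1-1-1-5 — obeys.
(b) f.s.x.θ.ŋ: profile 3-3-3-3-5 — obeys.
(c) ð.ʃ.ɣ.v.q: profile 4-3-4-4-1 — violates.
(d) t.ʔ.l.r: profile 1-1-6-7 — obeys.
(e) p.q.ʒ.ʀ: profile 1-1-4-7 — obeys.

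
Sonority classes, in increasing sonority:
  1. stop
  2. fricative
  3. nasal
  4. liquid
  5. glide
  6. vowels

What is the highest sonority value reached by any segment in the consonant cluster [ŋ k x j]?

/ŋ/ — nasal, sonority 3.
/k/ — stop, sonority 1.
/x/ — fricative, sonority 2.
/j/ — glide, sonority 5.
The maximum is 5.

5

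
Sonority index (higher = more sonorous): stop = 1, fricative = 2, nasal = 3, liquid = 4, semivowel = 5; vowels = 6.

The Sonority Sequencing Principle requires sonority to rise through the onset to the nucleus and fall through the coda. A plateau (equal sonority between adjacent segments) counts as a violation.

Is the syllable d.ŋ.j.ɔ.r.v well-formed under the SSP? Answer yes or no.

Onset: /d/ is a stop (sonority 1), /ŋ/ is a nasal (sonority 3), /j/ is a semivowel (sonority 5); then the nucleus /ɔ/ (sonority 6).
Onset profile 1-3-5-6 — rises to the nucleus.
Coda: /r/ is a liquid (sonority 4), /v/ is a fricative (sonority 2).
Coda profile 6-4-2 — falls from the nucleus.

yes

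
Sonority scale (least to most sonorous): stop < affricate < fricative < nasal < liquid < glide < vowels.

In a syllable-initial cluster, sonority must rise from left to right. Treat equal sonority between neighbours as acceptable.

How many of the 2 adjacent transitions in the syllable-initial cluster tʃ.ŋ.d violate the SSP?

1

/tʃ/ — affricate, sonority 2.
/ŋ/ — nasal, sonority 4.
/d/ — stop, sonority 1.
/tʃ/→/ŋ/: 2→4 (rises) — ok.
/ŋ/→/d/: 4→1 (does not rise) — violation.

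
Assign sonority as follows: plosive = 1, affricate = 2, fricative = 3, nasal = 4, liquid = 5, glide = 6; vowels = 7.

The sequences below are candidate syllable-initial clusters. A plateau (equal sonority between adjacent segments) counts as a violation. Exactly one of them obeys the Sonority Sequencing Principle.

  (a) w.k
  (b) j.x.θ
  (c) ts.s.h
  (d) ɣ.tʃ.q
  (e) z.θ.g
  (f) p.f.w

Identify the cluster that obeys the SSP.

f

(a) sonority 6-1: ill-formed.
(b) sonority 6-3-3: ill-formed.
(c) sonority 2-3-3: ill-formed.
(d) sonority 3-2-1: ill-formed.
(e) sonority 3-3-1: ill-formed.
(f) sonority 1-3-6: well-formed.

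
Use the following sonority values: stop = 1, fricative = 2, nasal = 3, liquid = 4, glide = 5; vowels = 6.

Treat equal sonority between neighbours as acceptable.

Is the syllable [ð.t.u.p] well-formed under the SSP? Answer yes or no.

Onset: /ð/ is a fricative (sonority 2), /t/ is a stop (sonority 1); then the nucleus /u/ (sonority 6).
Onset profile 2-1-6 — does not rise throughout.
Coda: /p/ is a stop (sonority 1).
Coda profile 6-1 — falls from the nucleus.

no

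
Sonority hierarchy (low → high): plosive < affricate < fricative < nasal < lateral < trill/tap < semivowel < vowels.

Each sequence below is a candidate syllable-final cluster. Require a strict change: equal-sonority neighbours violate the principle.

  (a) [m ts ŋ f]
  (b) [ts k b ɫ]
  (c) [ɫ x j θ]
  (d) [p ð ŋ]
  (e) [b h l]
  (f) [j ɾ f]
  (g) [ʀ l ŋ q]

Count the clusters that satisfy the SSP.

2

(a) 4-2-4-3 → violates
(b) 2-1-1-5 → violates
(c) 5-3-7-3 → violates
(d) 1-3-4 → violates
(e) 1-3-5 → violates
(f) 7-6-3 → obeys
(g) 6-5-4-1 → obeys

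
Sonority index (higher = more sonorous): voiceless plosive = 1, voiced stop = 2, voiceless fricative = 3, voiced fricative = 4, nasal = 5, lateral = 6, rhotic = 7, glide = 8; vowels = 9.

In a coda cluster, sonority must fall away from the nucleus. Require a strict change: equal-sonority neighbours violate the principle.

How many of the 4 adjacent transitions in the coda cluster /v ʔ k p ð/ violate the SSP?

/v/: voiced fricative = 4.
/ʔ/: voiceless plosive = 1.
/k/: voiceless plosive = 1.
/p/: voiceless plosive = 1.
/ð/: voiced fricative = 4.
/v/→/ʔ/: 4→1 (falls) — ok.
/ʔ/→/k/: 1→1 (plateau) — violation.
/k/→/p/: 1→1 (plateau) — violation.
/p/→/ð/: 1→4 (does not fall) — violation.

3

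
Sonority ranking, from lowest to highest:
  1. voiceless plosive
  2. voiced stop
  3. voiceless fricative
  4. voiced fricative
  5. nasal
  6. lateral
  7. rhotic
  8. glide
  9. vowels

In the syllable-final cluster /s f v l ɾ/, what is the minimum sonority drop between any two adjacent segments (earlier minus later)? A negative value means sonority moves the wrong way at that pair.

/s/ — voiceless fricative, sonority 3.
/f/ — voiceless fricative, sonority 3.
/v/ — voiced fricative, sonority 4.
/l/ — lateral, sonority 6.
/ɾ/ — rhotic, sonority 7.
/s/→/f/: change +0.
/f/→/v/: change -1.
/v/→/l/: change -2.
/l/→/ɾ/: change -1.
Minimum = -2.

-2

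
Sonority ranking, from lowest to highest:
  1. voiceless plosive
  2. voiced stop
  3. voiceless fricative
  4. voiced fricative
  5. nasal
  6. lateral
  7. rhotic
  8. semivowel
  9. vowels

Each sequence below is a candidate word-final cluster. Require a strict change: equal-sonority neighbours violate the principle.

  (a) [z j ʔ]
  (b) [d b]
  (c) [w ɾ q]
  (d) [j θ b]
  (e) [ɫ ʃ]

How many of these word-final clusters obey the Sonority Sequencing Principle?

(a) [z j ʔ]: profile 4-8-1 — violates.
(b) [d b]: profile 2-2 — violates.
(c) [w ɾ q]: profile 8-7-1 — obeys.
(d) [j θ b]: profile 8-3-2 — obeys.
(e) [ɫ ʃ]: profile 6-3 — obeys.

3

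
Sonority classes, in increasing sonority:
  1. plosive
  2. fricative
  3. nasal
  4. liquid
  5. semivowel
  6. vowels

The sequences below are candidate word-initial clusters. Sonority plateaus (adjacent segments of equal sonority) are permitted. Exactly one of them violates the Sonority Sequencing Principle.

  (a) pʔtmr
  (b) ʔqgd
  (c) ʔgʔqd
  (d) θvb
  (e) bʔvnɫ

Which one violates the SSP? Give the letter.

d

(a) sonority 1-1-1-3-4: well-formed.
(b) sonority 1-1-1-1: well-formed.
(c) sonority 1-1-1-1-1: well-formed.
(d) sonority 2-2-1: ill-formed.
(e) sonority 1-1-2-3-4: well-formed.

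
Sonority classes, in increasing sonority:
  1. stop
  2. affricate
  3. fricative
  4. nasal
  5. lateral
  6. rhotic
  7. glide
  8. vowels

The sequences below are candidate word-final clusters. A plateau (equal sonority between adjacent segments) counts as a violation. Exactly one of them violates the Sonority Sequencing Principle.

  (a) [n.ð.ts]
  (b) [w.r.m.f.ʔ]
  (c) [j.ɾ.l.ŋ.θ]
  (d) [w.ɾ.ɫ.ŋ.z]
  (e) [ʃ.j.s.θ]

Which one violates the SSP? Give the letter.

e

(a) [n.ð.ts]: profile 4-3-2 — obeys.
(b) [w.r.m.f.ʔ]: profile 7-6-4-3-1 — obeys.
(c) [j.ɾ.l.ŋ.θ]: profile 7-6-5-4-3 — obeys.
(d) [w.ɾ.ɫ.ŋ.z]: profile 7-6-5-4-3 — obeys.
(e) [ʃ.j.s.θ]: profile 3-7-3-3 — violates.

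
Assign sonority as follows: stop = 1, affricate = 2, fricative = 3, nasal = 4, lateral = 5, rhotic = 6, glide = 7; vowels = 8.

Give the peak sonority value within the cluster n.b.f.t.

4

/n/: nasal = 4.
/b/: stop = 1.
/f/: fricative = 3.
/t/: stop = 1.
The maximum is 4.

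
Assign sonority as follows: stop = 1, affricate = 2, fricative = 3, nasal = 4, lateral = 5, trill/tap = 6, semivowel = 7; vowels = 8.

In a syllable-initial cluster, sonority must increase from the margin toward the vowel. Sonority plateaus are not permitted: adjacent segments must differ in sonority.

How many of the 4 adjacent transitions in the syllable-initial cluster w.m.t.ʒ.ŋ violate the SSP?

2

/w/: semivowel = 7.
/m/: nasal = 4.
/t/: stop = 1.
/ʒ/: fricative = 3.
/ŋ/: nasal = 4.
/w/→/m/: 7→4 (does not rise) — violation.
/m/→/t/: 4→1 (does not rise) — violation.
/t/→/ʒ/: 1→3 (rises) — ok.
/ʒ/→/ŋ/: 3→4 (rises) — ok.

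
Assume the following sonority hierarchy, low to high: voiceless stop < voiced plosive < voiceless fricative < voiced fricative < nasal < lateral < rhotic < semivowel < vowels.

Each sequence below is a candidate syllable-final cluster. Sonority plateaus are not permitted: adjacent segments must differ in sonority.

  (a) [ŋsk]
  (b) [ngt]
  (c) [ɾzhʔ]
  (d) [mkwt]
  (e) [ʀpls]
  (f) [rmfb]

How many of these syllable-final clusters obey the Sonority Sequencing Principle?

(a) [ŋsk]: profile 5-3-1 — obeys.
(b) [ngt]: profile 5-2-1 — obeys.
(c) [ɾzhʔ]: profile 7-4-3-1 — obeys.
(d) [mkwt]: profile 5-1-8-1 — violates.
(e) [ʀpls]: profile 7-1-6-3 — violates.
(f) [rmfb]: profile 7-5-3-2 — obeys.

4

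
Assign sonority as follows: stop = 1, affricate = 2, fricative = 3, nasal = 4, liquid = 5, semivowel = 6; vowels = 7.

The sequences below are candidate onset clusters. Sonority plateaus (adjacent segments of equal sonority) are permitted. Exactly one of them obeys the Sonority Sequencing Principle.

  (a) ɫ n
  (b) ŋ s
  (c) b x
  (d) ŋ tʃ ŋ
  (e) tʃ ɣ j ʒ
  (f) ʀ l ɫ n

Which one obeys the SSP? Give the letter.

(a) 5-4 → violates
(b) 4-3 → violates
(c) 1-3 → obeys
(d) 4-2-4 → violates
(e) 2-3-6-3 → violates
(f) 5-5-5-4 → violates

c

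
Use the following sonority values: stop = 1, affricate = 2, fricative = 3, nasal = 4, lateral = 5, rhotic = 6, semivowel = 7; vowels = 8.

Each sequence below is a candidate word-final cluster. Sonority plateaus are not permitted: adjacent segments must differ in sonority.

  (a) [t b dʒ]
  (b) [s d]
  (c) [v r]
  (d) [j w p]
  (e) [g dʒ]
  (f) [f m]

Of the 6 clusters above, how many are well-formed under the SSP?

1

(a) 1-1-2 → violates
(b) 3-1 → obeys
(c) 3-6 → violates
(d) 7-7-1 → violates
(e) 1-2 → violates
(f) 3-4 → violates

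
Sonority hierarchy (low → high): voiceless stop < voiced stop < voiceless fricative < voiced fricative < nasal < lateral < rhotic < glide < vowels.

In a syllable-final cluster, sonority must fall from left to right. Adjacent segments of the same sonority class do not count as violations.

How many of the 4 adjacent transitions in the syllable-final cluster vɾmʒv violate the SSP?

1

/v/: voiced fricative = 4.
/ɾ/: rhotic = 7.
/m/: nasal = 5.
/ʒ/: voiced fricative = 4.
/v/: voiced fricative = 4.
/v/→/ɾ/: 4→7 (does not fall) — violation.
/ɾ/→/m/: 7→5 (falls) — ok.
/m/→/ʒ/: 5→4 (falls) — ok.
/ʒ/→/v/: 4→4 (plateau, allowed) — ok.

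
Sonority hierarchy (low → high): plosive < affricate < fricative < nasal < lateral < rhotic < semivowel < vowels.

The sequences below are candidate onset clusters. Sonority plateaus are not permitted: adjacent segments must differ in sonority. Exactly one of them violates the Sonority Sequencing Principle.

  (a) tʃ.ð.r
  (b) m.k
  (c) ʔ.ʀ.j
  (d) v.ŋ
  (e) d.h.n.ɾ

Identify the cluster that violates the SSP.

b

(a) 2-3-6 → obeys
(b) 4-1 → violates
(c) 1-6-7 → obeys
(d) 3-4 → obeys
(e) 1-3-4-6 → obeys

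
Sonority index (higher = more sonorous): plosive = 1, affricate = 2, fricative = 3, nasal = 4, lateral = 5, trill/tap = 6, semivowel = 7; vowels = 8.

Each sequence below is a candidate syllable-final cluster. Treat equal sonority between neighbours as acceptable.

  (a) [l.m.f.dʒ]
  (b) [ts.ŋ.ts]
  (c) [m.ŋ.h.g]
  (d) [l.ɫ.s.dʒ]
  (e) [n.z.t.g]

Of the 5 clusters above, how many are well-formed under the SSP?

(a) 5-4-3-2 → obeys
(b) 2-4-2 → violates
(c) 4-4-3-1 → obeys
(d) 5-5-3-2 → obeys
(e) 4-3-1-1 → obeys

4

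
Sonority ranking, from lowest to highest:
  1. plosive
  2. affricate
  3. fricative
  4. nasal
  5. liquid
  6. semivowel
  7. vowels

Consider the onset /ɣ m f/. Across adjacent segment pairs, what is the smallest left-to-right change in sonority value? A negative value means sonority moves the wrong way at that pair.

-1

/ɣ/ is a fricative (sonority 3).
/m/ is a nasal (sonority 4).
/f/ is a fricative (sonority 3).
/ɣ/→/m/: change +1.
/m/→/f/: change -1.
Minimum = -1.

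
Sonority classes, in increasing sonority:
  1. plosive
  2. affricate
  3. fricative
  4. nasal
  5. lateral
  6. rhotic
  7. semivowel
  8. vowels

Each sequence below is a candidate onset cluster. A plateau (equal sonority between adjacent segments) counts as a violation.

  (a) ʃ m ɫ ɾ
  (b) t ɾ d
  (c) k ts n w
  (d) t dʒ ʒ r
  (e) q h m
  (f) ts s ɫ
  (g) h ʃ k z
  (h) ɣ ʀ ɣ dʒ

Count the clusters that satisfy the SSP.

5

(a) sonority 3-4-5-6: well-formed.
(b) sonority 1-6-1: ill-formed.
(c) sonority 1-2-4-7: well-formed.
(d) sonority 1-2-3-6: well-formed.
(e) sonority 1-3-4: well-formed.
(f) sonority 2-3-5: well-formed.
(g) sonority 3-3-1-3: ill-formed.
(h) sonority 3-6-3-2: ill-formed.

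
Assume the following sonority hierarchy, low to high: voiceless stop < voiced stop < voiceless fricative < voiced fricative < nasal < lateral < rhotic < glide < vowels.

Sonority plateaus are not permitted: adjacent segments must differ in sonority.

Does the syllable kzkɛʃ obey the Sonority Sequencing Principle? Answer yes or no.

Onset: /k/ is a voiceless stop (sonority 1), /z/ is a voiced fricative (sonority 4), /k/ is a voiceless stop (sonority 1); then the nucleus /ɛ/ (sonority 9).
Onset profile 1-4-1-9 — does not strictly rise throughout.
Coda: /ʃ/ is a voiceless fricative (sonority 3).
Coda profile 9-3 — falls from the nucleus.

no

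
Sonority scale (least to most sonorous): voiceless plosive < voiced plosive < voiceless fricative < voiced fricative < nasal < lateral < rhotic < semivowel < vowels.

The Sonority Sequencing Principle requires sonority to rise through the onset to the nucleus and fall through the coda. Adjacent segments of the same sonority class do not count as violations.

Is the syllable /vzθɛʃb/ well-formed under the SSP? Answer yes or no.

no

Onset: /v/ is a voiced fricative (sonority 4), /z/ is a voiced fricative (sonority 4), /θ/ is a voiceless fricative (sonority 3); then the nucleus /ɛ/ (sonority 9).
Onset profile 4-4-3-9 — does not rise throughout.
Coda: /ʃ/ is a voiceless fricative (sonority 3), /b/ is a voiced plosive (sonority 2).
Coda profile 9-3-2 — falls from the nucleus.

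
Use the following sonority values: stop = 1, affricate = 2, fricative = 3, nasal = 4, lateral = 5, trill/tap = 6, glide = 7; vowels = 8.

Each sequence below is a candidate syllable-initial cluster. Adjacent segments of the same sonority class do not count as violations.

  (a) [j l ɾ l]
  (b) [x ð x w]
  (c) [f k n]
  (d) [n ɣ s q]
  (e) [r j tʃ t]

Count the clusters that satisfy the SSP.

1

(a) [j l ɾ l]: profile 7-5-6-5 — violates.
(b) [x ð x w]: profile 3-3-3-7 — obeys.
(c) [f k n]: profile 3-1-4 — violates.
(d) [n ɣ s q]: profile 4-3-3-1 — violates.
(e) [r j tʃ t]: profile 6-7-2-1 — violates.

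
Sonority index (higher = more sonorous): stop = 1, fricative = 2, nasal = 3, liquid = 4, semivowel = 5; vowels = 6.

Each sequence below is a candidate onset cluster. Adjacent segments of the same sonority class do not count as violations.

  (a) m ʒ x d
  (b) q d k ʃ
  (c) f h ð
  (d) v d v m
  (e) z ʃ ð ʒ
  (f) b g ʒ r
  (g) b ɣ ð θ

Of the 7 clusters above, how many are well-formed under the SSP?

5

(a) sonority 3-2-2-1: ill-formed.
(b) sonority 1-1-1-2: well-formed.
(c) sonority 2-2-2: well-formed.
(d) sonority 2-1-2-3: ill-formed.
(e) sonority 2-2-2-2: well-formed.
(f) sonority 1-1-2-4: well-formed.
(g) sonority 1-2-2-2: well-formed.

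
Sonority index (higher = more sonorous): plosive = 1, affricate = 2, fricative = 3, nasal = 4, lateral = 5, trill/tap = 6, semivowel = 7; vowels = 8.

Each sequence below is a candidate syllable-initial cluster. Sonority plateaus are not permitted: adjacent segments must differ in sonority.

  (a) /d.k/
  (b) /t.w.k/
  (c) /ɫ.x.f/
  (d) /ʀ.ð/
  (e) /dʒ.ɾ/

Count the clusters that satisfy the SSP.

(a) sonority 1-1: ill-formed.
(b) sonority 1-7-1: ill-formed.
(c) sonority 5-3-3: ill-formed.
(d) sonority 6-3: ill-formed.
(e) sonority 2-6: well-formed.

1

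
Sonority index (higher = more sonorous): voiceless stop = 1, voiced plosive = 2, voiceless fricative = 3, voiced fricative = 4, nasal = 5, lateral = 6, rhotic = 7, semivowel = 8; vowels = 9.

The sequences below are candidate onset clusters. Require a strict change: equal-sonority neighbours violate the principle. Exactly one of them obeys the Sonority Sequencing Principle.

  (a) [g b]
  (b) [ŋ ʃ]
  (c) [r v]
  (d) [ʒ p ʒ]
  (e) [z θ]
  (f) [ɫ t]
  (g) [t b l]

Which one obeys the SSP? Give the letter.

(a) [g b]: profile 2-2 — violates.
(b) [ŋ ʃ]: profile 5-3 — violates.
(c) [r v]: profile 7-4 — violates.
(d) [ʒ p ʒ]: profile 4-1-4 — violates.
(e) [z θ]: profile 4-3 — violates.
(f) [ɫ t]: profile 6-1 — violates.
(g) [t b l]: profile 1-2-6 — obeys.

g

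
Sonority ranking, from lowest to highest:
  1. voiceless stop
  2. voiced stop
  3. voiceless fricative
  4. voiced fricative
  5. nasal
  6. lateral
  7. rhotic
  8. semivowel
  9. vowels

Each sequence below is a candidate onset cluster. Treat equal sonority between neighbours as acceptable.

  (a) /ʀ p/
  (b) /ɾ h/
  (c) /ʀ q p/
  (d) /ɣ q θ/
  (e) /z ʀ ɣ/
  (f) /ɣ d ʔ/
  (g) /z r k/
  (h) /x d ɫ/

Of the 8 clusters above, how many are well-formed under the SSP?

0

(a) /ʀ p/: profile 7-1 — violates.
(b) /ɾ h/: profile 7-3 — violates.
(c) /ʀ q p/: profile 7-1-1 — violates.
(d) /ɣ q θ/: profile 4-1-3 — violates.
(e) /z ʀ ɣ/: profile 4-7-4 — violates.
(f) /ɣ d ʔ/: profile 4-2-1 — violates.
(g) /z r k/: profile 4-7-1 — violates.
(h) /x d ɫ/: profile 3-2-6 — violates.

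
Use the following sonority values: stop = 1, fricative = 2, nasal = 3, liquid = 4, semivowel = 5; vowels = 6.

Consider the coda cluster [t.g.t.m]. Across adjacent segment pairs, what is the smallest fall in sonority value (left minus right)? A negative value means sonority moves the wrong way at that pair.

-2

/t/ is a stop (sonority 1).
/g/ is a stop (sonority 1).
/t/ is a stop (sonority 1).
/m/ is a nasal (sonority 3).
/t/→/g/: change +0.
/g/→/t/: change +0.
/t/→/m/: change -2.
Minimum = -2.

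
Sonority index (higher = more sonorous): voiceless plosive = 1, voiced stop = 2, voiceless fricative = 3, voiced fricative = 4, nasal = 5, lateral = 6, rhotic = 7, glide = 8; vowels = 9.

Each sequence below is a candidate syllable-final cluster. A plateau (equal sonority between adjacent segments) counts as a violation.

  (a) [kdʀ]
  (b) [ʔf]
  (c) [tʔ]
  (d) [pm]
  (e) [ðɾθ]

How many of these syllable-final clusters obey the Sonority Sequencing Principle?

0

(a) 1-2-7 → violates
(b) 1-3 → violates
(c) 1-1 → violates
(d) 1-5 → violates
(e) 4-7-3 → violates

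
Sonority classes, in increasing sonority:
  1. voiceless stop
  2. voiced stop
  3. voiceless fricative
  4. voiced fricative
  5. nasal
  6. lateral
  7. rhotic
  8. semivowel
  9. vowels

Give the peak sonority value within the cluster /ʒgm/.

/ʒ/ — voiced fricative, sonority 4.
/g/ — voiced stop, sonority 2.
/m/ — nasal, sonority 5.
The maximum is 5.

5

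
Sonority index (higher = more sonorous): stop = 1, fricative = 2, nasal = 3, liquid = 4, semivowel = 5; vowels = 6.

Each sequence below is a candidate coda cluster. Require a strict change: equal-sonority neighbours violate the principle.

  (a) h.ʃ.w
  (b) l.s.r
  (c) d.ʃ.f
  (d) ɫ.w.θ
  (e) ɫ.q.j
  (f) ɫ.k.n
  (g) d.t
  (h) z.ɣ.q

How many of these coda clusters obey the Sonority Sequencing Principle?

(a) 2-2-5 → violates
(b) 4-2-4 → violates
(c) 1-2-2 → violates
(d) 4-5-2 → violates
(e) 4-1-5 → violates
(f) 4-1-3 → violates
(g) 1-1 → violates
(h) 2-2-1 → violates

0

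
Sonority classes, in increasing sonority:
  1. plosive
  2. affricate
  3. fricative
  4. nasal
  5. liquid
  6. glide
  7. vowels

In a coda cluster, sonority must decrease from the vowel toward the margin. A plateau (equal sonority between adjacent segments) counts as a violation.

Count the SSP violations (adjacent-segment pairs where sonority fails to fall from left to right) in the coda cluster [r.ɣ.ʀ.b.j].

2

/r/: liquid = 5.
/ɣ/: fricative = 3.
/ʀ/: liquid = 5.
/b/: plosive = 1.
/j/: glide = 6.
/r/→/ɣ/: 5→3 (falls) — ok.
/ɣ/→/ʀ/: 3→5 (does not fall) — violation.
/ʀ/→/b/: 5→1 (falls) — ok.
/b/→/j/: 1→6 (does not fall) — violation.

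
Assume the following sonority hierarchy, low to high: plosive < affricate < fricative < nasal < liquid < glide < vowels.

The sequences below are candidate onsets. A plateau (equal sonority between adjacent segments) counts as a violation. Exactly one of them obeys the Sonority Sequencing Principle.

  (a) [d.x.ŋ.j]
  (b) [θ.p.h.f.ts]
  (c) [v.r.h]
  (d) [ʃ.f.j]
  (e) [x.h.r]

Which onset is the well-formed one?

a

(a) [d.x.ŋ.j]: profile 1-3-4-6 — obeys.
(b) [θ.p.h.f.ts]: profile 3-1-3-3-2 — violates.
(c) [v.r.h]: profile 3-5-3 — violates.
(d) [ʃ.f.j]: profile 3-3-6 — violates.
(e) [x.h.r]: profile 3-3-5 — violates.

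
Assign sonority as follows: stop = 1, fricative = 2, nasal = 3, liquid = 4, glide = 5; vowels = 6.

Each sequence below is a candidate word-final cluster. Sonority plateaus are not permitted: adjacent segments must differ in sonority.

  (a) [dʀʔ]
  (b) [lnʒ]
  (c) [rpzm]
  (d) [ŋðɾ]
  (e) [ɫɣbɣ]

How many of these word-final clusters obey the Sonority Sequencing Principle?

(a) [dʀʔ]: profile 1-4-1 — violates.
(b) [lnʒ]: profile 4-3-2 — obeys.
(c) [rpzm]: profile 4-1-2-3 — violates.
(d) [ŋðɾ]: profile 3-2-4 — violates.
(e) [ɫɣbɣ]: profile 4-2-1-2 — violates.

1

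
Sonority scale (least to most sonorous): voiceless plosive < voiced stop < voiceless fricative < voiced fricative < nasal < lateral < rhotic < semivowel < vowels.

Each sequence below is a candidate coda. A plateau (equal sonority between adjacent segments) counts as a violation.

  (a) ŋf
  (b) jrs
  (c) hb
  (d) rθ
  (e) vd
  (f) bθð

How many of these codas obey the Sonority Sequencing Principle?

(a) sonority 5-3: well-formed.
(b) sonority 8-7-3: well-formed.
(c) sonority 3-2: well-formed.
(d) sonority 7-3: well-formed.
(e) sonority 4-2: well-formed.
(f) sonority 2-3-4: ill-formed.

5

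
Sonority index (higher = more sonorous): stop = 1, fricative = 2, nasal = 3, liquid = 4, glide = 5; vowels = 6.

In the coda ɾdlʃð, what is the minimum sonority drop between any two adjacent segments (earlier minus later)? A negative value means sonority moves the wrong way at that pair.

-3

/ɾ/ — liquid, sonority 4.
/d/ — stop, sonority 1.
/l/ — liquid, sonority 4.
/ʃ/ — fricative, sonority 2.
/ð/ — fricative, sonority 2.
/ɾ/→/d/: change +3.
/d/→/l/: change -3.
/l/→/ʃ/: change +2.
/ʃ/→/ð/: change +0.
Minimum = -3.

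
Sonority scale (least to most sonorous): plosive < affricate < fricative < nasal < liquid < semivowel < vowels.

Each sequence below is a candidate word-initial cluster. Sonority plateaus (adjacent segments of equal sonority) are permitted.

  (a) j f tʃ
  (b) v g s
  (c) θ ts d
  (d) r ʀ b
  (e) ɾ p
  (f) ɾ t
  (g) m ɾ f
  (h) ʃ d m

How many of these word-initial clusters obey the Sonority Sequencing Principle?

0

(a) 6-3-2 → violates
(b) 3-1-3 → violates
(c) 3-2-1 → violates
(d) 5-5-1 → violates
(e) 5-1 → violates
(f) 5-1 → violates
(g) 4-5-3 → violates
(h) 3-1-4 → violates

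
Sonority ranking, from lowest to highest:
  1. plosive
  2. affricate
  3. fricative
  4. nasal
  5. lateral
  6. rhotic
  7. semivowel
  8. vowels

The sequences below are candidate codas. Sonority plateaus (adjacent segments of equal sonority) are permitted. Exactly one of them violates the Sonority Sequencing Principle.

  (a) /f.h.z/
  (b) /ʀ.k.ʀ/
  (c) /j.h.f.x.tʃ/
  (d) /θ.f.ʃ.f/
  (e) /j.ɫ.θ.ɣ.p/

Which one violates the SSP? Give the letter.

(a) sonority 3-3-3: well-formed.
(b) sonority 6-1-6: ill-formed.
(c) sonority 7-3-3-3-2: well-formed.
(d) sonority 3-3-3-3: well-formed.
(e) sonority 7-5-3-3-1: well-formed.

b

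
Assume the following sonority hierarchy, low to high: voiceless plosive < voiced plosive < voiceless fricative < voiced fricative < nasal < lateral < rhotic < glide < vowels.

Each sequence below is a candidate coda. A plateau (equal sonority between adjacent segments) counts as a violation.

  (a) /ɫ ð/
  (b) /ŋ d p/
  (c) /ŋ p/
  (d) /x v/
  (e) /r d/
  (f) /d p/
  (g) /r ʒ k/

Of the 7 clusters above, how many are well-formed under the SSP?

6

(a) /ɫ ð/: profile 6-4 — obeys.
(b) /ŋ d p/: profile 5-2-1 — obeys.
(c) /ŋ p/: profile 5-1 — obeys.
(d) /x v/: profile 3-4 — violates.
(e) /r d/: profile 7-2 — obeys.
(f) /d p/: profile 2-1 — obeys.
(g) /r ʒ k/: profile 7-4-1 — obeys.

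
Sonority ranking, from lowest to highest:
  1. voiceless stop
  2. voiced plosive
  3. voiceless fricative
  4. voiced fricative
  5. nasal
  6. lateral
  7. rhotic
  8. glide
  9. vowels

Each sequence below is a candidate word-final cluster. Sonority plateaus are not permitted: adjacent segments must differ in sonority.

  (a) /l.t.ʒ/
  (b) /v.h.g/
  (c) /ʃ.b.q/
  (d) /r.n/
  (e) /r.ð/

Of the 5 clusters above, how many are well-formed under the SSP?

(a) 6-1-4 → violates
(b) 4-3-2 → obeys
(c) 3-2-1 → obeys
(d) 7-5 → obeys
(e) 7-4 → obeys

4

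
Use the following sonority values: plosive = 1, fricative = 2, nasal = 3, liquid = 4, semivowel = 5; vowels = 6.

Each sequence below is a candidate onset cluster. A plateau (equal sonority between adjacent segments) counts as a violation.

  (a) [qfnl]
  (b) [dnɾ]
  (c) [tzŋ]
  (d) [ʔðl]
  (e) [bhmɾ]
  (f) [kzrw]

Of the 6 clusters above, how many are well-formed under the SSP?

6

(a) sonority 1-2-3-4: well-formed.
(b) sonority 1-3-4: well-formed.
(c) sonority 1-2-3: well-formed.
(d) sonority 1-2-4: well-formed.
(e) sonority 1-2-3-4: well-formed.
(f) sonority 1-2-4-5: well-formed.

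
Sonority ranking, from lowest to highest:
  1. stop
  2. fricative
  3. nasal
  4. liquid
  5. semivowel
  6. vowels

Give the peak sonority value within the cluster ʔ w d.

/ʔ/ is a stop (sonority 1).
/w/ is a semivowel (sonority 5).
/d/ is a stop (sonority 1).
The maximum is 5.

5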